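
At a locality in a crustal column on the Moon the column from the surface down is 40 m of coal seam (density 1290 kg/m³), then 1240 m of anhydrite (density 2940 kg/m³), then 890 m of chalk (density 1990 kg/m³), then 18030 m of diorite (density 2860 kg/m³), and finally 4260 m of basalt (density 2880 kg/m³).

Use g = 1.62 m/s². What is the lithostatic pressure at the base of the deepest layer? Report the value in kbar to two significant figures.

1.1 kbar

coal seam: 1290 kg/m³ × 1.62 m/s² × 40 m = 83592 Pa = 8.359×10^-4 kbar
anhydrite: 2940 kg/m³ × 1.62 m/s² × 1240 m = 5.906×10^6 Pa = 0.05906 kbar
chalk: 1990 kg/m³ × 1.62 m/s² × 890 m = 2.869×10^6 Pa = 0.02869 kbar
diorite: 2860 kg/m³ × 1.62 m/s² × 18030 m = 8.354×10^7 Pa = 0.8354 kbar
basalt: 2880 kg/m³ × 1.62 m/s² × 4260 m = 1.988×10^7 Pa = 0.1988 kbar
Total = 8.359×10^-4 + 0.05906 + 0.02869 + 0.8354 + 0.1988 = 1.1227 kbar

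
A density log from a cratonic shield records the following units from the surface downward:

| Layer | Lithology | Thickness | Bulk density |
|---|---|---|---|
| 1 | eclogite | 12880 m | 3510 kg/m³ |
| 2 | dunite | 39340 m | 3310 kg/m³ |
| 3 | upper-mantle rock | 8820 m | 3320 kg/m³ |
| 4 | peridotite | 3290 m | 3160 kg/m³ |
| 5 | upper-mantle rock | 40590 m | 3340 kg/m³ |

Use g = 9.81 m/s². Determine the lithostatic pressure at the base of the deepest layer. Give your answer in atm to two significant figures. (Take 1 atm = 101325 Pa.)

34000 atm

eclogite: 3510 kg/m³ × 9.81 m/s² × 12880 m = 4.435×10^8 Pa = 4377 atm
dunite: 3310 kg/m³ × 9.81 m/s² × 39340 m = 1.277×10^9 Pa = 12607 atm
upper-mantle rock: 3320 kg/m³ × 9.81 m/s² × 8820 m = 2.873×10^8 Pa = 2835 atm
peridotite: 3160 kg/m³ × 9.81 m/s² × 3290 m = 1.020×10^8 Pa = 1007 atm
upper-mantle rock: 3340 kg/m³ × 9.81 m/s² × 40590 m = 1.330×10^9 Pa = 13126 atm
Total = 4377 + 12607 + 2835 + 1007 + 13126 = 33951 atm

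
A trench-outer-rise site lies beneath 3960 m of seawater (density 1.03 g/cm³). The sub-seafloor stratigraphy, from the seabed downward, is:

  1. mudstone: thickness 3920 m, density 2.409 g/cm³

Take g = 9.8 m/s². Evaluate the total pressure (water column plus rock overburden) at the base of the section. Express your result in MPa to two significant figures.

seawater: 1030 kg/m³ × 9.8 m/s² × 3960 m = 3.997×10^7 Pa = 39.97 MPa
mudstone: 2409 kg/m³ × 9.8 m/s² × 3920 m = 9.254×10^7 Pa = 92.54 MPa
Total = 39.97 + 92.54 = 132.52 MPa

130 MPa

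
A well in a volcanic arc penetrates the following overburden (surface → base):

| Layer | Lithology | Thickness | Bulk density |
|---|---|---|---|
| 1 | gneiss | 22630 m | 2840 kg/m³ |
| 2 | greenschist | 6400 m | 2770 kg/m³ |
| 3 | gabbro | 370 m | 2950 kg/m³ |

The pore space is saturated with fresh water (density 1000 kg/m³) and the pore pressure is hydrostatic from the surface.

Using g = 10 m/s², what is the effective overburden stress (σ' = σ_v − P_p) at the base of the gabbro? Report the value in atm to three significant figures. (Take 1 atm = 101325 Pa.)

Overburden (lithostatic) stress σ_v:
gneiss: 2840 kg/m³ × 10 m/s² × 22630 m = 6.427×10^8 Pa = 642.7 MPa
greenschist: 2770 kg/m³ × 10 m/s² × 6400 m = 1.773×10^8 Pa = 177.3 MPa
gabbro: 2950 kg/m³ × 10 m/s² × 370 m = 1.091×10^7 Pa = 10.91 MPa
Total = 642.7 + 177.3 + 10.91 = 830.89 MPa
Pore pressure P_p = 1000 kg/m³ × 10 m/s² × 29400 m = 2.940×10^8 Pa = 294.0 MPa
Effective stress σ' = σ_v − P_p = 830.9 − 294.0 = 536.89 MPa = 5298.7 atm

5300 atm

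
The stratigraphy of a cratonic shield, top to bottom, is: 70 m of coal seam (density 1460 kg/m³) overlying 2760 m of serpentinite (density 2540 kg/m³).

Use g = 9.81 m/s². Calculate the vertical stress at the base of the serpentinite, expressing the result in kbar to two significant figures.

coal seam: 1460 kg/m³ × 9.81 m/s² × 70 m = 1.003×10^6 Pa = 0.01003 kbar
serpentinite: 2540 kg/m³ × 9.81 m/s² × 2760 m = 6.877×10^7 Pa = 0.6877 kbar
Total = 0.01003 + 0.6877 = 0.69775 kbar

0.70 kbar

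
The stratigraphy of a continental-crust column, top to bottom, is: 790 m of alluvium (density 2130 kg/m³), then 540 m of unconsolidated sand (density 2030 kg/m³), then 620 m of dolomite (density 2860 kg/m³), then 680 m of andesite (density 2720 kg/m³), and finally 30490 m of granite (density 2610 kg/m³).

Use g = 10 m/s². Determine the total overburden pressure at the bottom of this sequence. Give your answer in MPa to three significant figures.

860 MPa

alluvium: 2130 kg/m³ × 10 m/s² × 790 m = 1.683×10^7 Pa = 16.83 MPa
unconsolidated sand: 2030 kg/m³ × 10 m/s² × 540 m = 1.096×10^7 Pa = 10.96 MPa
dolomite: 2860 kg/m³ × 10 m/s² × 620 m = 1.773×10^7 Pa = 17.73 MPa
andesite: 2720 kg/m³ × 10 m/s² × 680 m = 1.850×10^7 Pa = 18.50 MPa
granite: 2610 kg/m³ × 10 m/s² × 30490 m = 7.958×10^8 Pa = 795.8 MPa
Total = 16.83 + 10.96 + 17.73 + 18.50 + 795.8 = 859.81 MPa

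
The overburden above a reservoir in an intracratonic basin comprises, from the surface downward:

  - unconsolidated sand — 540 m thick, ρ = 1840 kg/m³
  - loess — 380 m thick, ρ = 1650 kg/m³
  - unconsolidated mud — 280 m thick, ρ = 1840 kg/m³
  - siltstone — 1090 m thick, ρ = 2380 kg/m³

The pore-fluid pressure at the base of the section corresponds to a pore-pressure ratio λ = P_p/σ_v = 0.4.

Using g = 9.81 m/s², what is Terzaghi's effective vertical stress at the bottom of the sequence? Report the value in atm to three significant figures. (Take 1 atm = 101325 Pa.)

275 atm

Overburden (lithostatic) stress σ_v:
unconsolidated sand: 1840 kg/m³ × 9.81 m/s² × 540 m = 9.747×10^6 Pa = 9.747 MPa
loess: 1650 kg/m³ × 9.81 m/s² × 380 m = 6.151×10^6 Pa = 6.151 MPa
unconsolidated mud: 1840 kg/m³ × 9.81 m/s² × 280 m = 5.054×10^6 Pa = 5.054 MPa
siltstone: 2380 kg/m³ × 9.81 m/s² × 1090 m = 2.545×10^7 Pa = 25.45 MPa
Total = 9.747 + 6.151 + 5.054 + 25.45 = 46.401 MPa
Pore pressure P_p = λ·σ_v = 0.4 × 46.40 MPa = 18.56 MPa
Effective stress σ' = σ_v − P_p = 46.40 − 18.56 = 27.841 MPa = 274.77 atm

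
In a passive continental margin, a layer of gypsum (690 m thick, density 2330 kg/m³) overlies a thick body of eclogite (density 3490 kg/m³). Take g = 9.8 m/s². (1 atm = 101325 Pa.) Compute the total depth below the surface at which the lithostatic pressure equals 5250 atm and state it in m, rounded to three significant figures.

Pressure at base of upper layers: 2330×9.8×690 = 1.576×10^7 Pa = 155.5 atm
Remaining pressure to be supplied by eclogite: 5.320×10^8 − 1.576×10^7 = 5.162×10^8 Pa
Additional depth in eclogite = 5.162×10^8 Pa / (3490 kg/m³ × 9.8 m/s²) = 15093 m
Total depth = 690 m + 15093 m = 15783 m

15800 m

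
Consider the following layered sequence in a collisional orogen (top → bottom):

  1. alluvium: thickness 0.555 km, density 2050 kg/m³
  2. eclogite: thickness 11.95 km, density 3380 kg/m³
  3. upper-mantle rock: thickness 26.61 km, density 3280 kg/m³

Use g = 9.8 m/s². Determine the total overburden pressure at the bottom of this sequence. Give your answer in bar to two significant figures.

alluvium: 2050 kg/m³ × 9.8 m/s² × 555 m = 1.115×10^7 Pa = 111.5 bar
eclogite: 3380 kg/m³ × 9.8 m/s² × 11950 m = 3.958×10^8 Pa = 3958 bar
upper-mantle rock: 3280 kg/m³ × 9.8 m/s² × 26610 m = 8.554×10^8 Pa = 8554 bar
Total = 111.5 + 3958 + 8554 = 12623 bar

13000 bar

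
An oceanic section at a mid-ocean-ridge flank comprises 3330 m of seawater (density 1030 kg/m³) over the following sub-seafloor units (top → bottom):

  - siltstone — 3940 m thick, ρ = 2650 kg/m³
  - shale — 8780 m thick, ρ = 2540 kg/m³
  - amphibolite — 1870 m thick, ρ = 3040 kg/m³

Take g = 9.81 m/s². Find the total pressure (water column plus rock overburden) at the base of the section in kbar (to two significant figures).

4.1 kbar

seawater: 1030 kg/m³ × 9.81 m/s² × 3330 m = 3.365×10^7 Pa = 0.3365 kbar
siltstone: 2650 kg/m³ × 9.81 m/s² × 3940 m = 1.024×10^8 Pa = 1.024 kbar
shale: 2540 kg/m³ × 9.81 m/s² × 8780 m = 2.188×10^8 Pa = 2.188 kbar
amphibolite: 3040 kg/m³ × 9.81 m/s² × 1870 m = 5.577×10^7 Pa = 0.5577 kbar
Total = 0.3365 + 1.024 + 2.188 + 0.5577 = 4.1062 kbar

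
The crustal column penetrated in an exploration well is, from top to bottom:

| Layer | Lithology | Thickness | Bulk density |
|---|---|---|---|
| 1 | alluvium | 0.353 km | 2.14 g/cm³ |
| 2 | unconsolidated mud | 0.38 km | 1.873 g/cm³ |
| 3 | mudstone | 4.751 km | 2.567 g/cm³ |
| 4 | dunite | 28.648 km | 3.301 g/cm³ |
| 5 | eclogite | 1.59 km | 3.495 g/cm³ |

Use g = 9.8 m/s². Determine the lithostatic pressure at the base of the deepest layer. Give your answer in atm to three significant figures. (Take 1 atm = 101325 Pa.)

11000 atm

alluvium: 2140 kg/m³ × 9.8 m/s² × 353 m = 7.403×10^6 Pa = 73.06 atm
unconsolidated mud: 1873 kg/m³ × 9.8 m/s² × 380 m = 6.975×10^6 Pa = 68.84 atm
mudstone: 2567 kg/m³ × 9.8 m/s² × 4751 m = 1.195×10^8 Pa = 1180 atm
dunite: 3301 kg/m³ × 9.8 m/s² × 28648 m = 9.268×10^8 Pa = 9146 atm
eclogite: 3495 kg/m³ × 9.8 m/s² × 1590 m = 5.446×10^7 Pa = 537.5 atm
Total = 73.06 + 68.84 + 1180 + 9146 + 537.5 = 11005 atm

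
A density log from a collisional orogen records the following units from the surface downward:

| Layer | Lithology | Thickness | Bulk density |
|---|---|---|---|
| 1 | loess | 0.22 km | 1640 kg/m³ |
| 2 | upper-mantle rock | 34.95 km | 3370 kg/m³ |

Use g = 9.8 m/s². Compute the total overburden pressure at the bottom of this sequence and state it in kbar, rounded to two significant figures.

loess: 1640 kg/m³ × 9.8 m/s² × 220 m = 3.536×10^6 Pa = 0.03536 kbar
upper-mantle rock: 3370 kg/m³ × 9.8 m/s² × 34950 m = 1.154×10^9 Pa = 11.54 kbar
Total = 0.03536 + 11.54 = 11.578 kbar

12 kbar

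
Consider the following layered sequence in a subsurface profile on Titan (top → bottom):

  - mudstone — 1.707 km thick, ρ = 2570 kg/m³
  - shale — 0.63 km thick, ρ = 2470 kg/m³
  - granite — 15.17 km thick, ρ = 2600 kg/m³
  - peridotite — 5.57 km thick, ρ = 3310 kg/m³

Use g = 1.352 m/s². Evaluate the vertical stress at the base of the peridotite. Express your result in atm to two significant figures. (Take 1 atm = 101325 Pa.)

mudstone: 2570 kg/m³ × 1.352 m/s² × 1707 m = 5.931×10^6 Pa = 58.54 atm
shale: 2470 kg/m³ × 1.352 m/s² × 630 m = 2.104×10^6 Pa = 20.76 atm
granite: 2600 kg/m³ × 1.352 m/s² × 15170 m = 5.333×10^7 Pa = 526.3 atm
peridotite: 3310 kg/m³ × 1.352 m/s² × 5570 m = 2.493×10^7 Pa = 246.0 atm
Total = 58.54 + 20.76 + 526.3 + 246.0 = 851.59 atm

850 atm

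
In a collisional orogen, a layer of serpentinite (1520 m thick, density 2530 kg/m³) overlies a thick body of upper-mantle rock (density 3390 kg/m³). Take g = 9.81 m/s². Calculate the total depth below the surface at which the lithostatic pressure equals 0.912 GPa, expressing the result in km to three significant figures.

Pressure at base of upper layers: 2530×9.81×1520 = 3.773×10^7 Pa = 0.03773 GPa
Remaining pressure to be supplied by upper-mantle rock: 9.120×10^8 − 3.773×10^7 = 8.743×10^8 Pa
Additional depth in upper-mantle rock = 8.743×10^8 Pa / (3390 kg/m³ × 9.81 m/s²) = 26289 m
Total depth = 1520 m + 26289 m = 27809 m
= 27.809 km

27.8 km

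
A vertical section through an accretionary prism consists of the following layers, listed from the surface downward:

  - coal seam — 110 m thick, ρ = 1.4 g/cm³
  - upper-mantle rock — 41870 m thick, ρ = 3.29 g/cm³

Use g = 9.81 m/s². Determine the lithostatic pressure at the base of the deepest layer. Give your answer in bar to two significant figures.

14000 bar

coal seam: 1400 kg/m³ × 9.81 m/s² × 110 m = 1.511×10^6 Pa = 15.11 bar
upper-mantle rock: 3290 kg/m³ × 9.81 m/s² × 41870 m = 1.351×10^9 Pa = 13514 bar
Total = 15.11 + 13514 = 13529 bar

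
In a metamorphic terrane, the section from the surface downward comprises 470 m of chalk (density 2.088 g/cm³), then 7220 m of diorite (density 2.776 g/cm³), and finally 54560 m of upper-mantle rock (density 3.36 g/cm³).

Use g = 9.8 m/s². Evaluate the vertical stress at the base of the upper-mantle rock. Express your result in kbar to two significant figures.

20 kbar

chalk: 2088 kg/m³ × 9.8 m/s² × 470 m = 9.617×10^6 Pa = 0.09617 kbar
diorite: 2776 kg/m³ × 9.8 m/s² × 7220 m = 1.964×10^8 Pa = 1.964 kbar
upper-mantle rock: 3360 kg/m³ × 9.8 m/s² × 54560 m = 1.797×10^9 Pa = 17.97 kbar
Total = 0.09617 + 1.964 + 17.97 = 20.026 kbar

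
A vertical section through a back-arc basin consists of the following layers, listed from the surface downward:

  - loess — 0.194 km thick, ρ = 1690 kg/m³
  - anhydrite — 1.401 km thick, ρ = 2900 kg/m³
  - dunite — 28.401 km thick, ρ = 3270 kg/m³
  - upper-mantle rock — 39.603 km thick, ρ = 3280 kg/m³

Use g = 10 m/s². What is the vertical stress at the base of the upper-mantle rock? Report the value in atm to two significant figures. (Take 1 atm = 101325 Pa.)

22000 atm

loess: 1690 kg/m³ × 10 m/s² × 194 m = 3.279×10^6 Pa = 32.36 atm
anhydrite: 2900 kg/m³ × 10 m/s² × 1401 m = 4.063×10^7 Pa = 401.0 atm
dunite: 3270 kg/m³ × 10 m/s² × 28401 m = 9.287×10^8 Pa = 9166 atm
upper-mantle rock: 3280 kg/m³ × 10 m/s² × 39603 m = 1.299×10^9 Pa = 12820 atm
Total = 32.36 + 401.0 + 9166 + 12820 = 22419 atm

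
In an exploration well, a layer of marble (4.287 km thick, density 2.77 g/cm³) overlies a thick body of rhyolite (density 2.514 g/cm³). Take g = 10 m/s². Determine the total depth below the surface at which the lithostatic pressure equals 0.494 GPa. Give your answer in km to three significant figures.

19.2 km

Pressure at base of upper layers: 2770×10×4287 = 1.187×10^8 Pa = 0.1187 GPa
Remaining pressure to be supplied by rhyolite: 4.940×10^8 − 1.187×10^8 = 3.753×10^8 Pa
Additional depth in rhyolite = 3.753×10^8 Pa / (2514 kg/m³ × 10 m/s²) = 14926 m
Total depth = 4287 m + 14926 m = 19213 m
= 19.213 km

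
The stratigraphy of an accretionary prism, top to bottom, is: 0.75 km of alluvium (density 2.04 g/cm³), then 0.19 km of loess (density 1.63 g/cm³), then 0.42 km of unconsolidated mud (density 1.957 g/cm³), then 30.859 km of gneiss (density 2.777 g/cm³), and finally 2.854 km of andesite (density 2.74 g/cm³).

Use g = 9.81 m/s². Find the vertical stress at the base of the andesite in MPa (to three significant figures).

alluvium: 2040 kg/m³ × 9.81 m/s² × 750 m = 1.501×10^7 Pa = 15.01 MPa
loess: 1630 kg/m³ × 9.81 m/s² × 190 m = 3.038×10^6 Pa = 3.038 MPa
unconsolidated mud: 1957 kg/m³ × 9.81 m/s² × 420 m = 8.063×10^6 Pa = 8.063 MPa
gneiss: 2777 kg/m³ × 9.81 m/s² × 30859 m = 8.407×10^8 Pa = 840.7 MPa
andesite: 2740 kg/m³ × 9.81 m/s² × 2854 m = 7.671×10^7 Pa = 76.71 MPa
Total = 15.01 + 3.038 + 8.063 + 840.7 + 76.71 = 943.50 MPa

943 MPa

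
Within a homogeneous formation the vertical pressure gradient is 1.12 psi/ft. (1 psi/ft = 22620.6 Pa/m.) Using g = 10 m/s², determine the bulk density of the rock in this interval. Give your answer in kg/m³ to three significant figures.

2530 kg/m³

ρ = (dP/dz)/g = 1.12 psi/ft / 10 m/s² = 25335 Pa/m / 10 m/s² = 2533.5 kg/m³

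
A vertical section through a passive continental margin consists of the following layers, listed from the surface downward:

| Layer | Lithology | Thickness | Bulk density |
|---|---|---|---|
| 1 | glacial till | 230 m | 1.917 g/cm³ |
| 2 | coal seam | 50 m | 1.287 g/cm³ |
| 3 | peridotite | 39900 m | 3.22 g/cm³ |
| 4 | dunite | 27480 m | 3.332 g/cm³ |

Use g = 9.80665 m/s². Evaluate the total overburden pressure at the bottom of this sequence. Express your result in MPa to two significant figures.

glacial till: 1917 kg/m³ × 9.80665 m/s² × 230 m = 4.324×10^6 Pa = 4.324 MPa
coal seam: 1287 kg/m³ × 9.80665 m/s² × 50 m = 6.311×10^5 Pa = 0.6311 MPa
peridotite: 3220 kg/m³ × 9.80665 m/s² × 39900 m = 1.260×10^9 Pa = 1260 MPa
dunite: 3332 kg/m³ × 9.80665 m/s² × 27480 m = 8.979×10^8 Pa = 897.9 MPa
Total = 4.324 + 0.6311 + 1260 + 897.9 = 2162.8 MPa

2200 MPa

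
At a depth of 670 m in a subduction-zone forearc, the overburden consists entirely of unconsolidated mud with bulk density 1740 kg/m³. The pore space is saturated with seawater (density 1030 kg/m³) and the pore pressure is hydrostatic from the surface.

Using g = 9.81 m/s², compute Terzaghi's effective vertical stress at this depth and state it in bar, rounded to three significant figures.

Overburden (lithostatic) stress σ_v:
unconsolidated mud: 1740 kg/m³ × 9.81 m/s² × 670 m = 1.144×10^7 Pa = 11.44 MPa
Pore pressure P_p = 1030 kg/m³ × 9.81 m/s² × 670 m = 6.770×10^6 Pa = 6.770 MPa
Effective stress σ' = σ_v − P_p = 11.44 − 6.770 = 4.6666 MPa = 46.666 bar

46.7 bar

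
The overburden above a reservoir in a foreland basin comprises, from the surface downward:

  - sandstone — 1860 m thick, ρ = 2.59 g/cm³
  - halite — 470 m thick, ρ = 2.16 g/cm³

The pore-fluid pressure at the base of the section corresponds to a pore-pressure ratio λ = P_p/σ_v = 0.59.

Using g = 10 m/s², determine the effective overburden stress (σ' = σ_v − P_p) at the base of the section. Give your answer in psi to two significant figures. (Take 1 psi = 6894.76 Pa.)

Overburden (lithostatic) stress σ_v:
sandstone: 2590 kg/m³ × 10 m/s² × 1860 m = 4.817×10^7 Pa = 48.17 MPa
halite: 2160 kg/m³ × 10 m/s² × 470 m = 1.015×10^7 Pa = 10.15 MPa
Total = 48.17 + 10.15 = 58.326 MPa
Pore pressure P_p = λ·σ_v = 0.59 × 58.33 MPa = 34.41 MPa
Effective stress σ' = σ_v − P_p = 58.33 − 34.41 = 23.914 MPa = 3468.4 psi

3500 psi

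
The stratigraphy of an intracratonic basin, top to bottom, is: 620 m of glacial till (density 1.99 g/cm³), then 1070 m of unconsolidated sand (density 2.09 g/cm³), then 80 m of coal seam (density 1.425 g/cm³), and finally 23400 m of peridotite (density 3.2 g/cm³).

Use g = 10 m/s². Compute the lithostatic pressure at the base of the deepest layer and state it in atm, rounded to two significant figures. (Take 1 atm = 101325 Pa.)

7700 atm

glacial till: 1990 kg/m³ × 10 m/s² × 620 m = 1.234×10^7 Pa = 121.8 atm
unconsolidated sand: 2090 kg/m³ × 10 m/s² × 1070 m = 2.236×10^7 Pa = 220.7 atm
coal seam: 1425 kg/m³ × 10 m/s² × 80 m = 1.140×10^6 Pa = 11.25 atm
peridotite: 3200 kg/m³ × 10 m/s² × 23400 m = 7.488×10^8 Pa = 7390 atm
Total = 121.8 + 220.7 + 11.25 + 7390 = 7743.8 atm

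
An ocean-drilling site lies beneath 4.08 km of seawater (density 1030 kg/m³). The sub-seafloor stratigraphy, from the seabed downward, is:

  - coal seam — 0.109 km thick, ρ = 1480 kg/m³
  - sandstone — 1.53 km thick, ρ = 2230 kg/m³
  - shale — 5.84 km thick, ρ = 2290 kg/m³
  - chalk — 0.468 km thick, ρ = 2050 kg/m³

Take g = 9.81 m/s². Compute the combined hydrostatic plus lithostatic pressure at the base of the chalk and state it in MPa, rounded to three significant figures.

217 MPa

seawater: 1030 kg/m³ × 9.81 m/s² × 4080 m = 4.123×10^7 Pa = 41.23 MPa
coal seam: 1480 kg/m³ × 9.81 m/s² × 109 m = 1.583×10^6 Pa = 1.583 MPa
sandstone: 2230 kg/m³ × 9.81 m/s² × 1530 m = 3.347×10^7 Pa = 33.47 MPa
shale: 2290 kg/m³ × 9.81 m/s² × 5840 m = 1.312×10^8 Pa = 131.2 MPa
chalk: 2050 kg/m³ × 9.81 m/s² × 468 m = 9.412×10^6 Pa = 9.412 MPa
Total = 41.23 + 1.583 + 33.47 + 131.2 + 9.412 = 216.89 MPa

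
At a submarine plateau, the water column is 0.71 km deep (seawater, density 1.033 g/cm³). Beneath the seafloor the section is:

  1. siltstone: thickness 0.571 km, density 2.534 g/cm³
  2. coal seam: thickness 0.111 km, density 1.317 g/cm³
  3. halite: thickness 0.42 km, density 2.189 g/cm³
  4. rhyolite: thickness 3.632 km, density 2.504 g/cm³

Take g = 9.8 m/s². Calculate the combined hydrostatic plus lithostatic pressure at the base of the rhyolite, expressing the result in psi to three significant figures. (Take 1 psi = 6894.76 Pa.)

seawater: 1033 kg/m³ × 9.8 m/s² × 710 m = 7.188×10^6 Pa = 1042 psi
siltstone: 2534 kg/m³ × 9.8 m/s² × 571 m = 1.418×10^7 Pa = 2057 psi
coal seam: 1317 kg/m³ × 9.8 m/s² × 111 m = 1.433×10^6 Pa = 207.8 psi
halite: 2189 kg/m³ × 9.8 m/s² × 420 m = 9.010×10^6 Pa = 1307 psi
rhyolite: 2504 kg/m³ × 9.8 m/s² × 3632 m = 8.913×10^7 Pa = 12927 psi
Total = 1042 + 2057 + 207.8 + 1307 + 12927 = 17540 psi

17500 psi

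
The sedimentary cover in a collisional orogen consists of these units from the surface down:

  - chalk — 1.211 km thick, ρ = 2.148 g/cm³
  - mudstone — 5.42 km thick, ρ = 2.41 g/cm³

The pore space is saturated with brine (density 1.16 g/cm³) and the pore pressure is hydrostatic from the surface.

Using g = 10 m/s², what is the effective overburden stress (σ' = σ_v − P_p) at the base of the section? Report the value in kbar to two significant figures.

Overburden (lithostatic) stress σ_v:
chalk: 2148 kg/m³ × 10 m/s² × 1211 m = 2.601×10^7 Pa = 26.01 MPa
mudstone: 2410 kg/m³ × 10 m/s² × 5420 m = 1.306×10^8 Pa = 130.6 MPa
Total = 26.01 + 130.6 = 156.63 MPa
Pore pressure P_p = 1160 kg/m³ × 10 m/s² × 6631 m = 7.692×10^7 Pa = 76.92 MPa
Effective stress σ' = σ_v − P_p = 156.6 − 76.92 = 79.715 MPa = 0.79715 kbar

0.80 kbar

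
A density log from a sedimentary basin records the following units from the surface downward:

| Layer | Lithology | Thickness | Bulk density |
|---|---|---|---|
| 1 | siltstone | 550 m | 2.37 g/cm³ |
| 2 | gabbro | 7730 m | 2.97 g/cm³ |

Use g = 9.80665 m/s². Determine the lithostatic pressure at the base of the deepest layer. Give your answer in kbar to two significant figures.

2.4 kbar

siltstone: 2370 kg/m³ × 9.80665 m/s² × 550 m = 1.278×10^7 Pa = 0.1278 kbar
gabbro: 2970 kg/m³ × 9.80665 m/s² × 7730 m = 2.251×10^8 Pa = 2.251 kbar
Total = 0.1278 + 2.251 = 2.3793 kbar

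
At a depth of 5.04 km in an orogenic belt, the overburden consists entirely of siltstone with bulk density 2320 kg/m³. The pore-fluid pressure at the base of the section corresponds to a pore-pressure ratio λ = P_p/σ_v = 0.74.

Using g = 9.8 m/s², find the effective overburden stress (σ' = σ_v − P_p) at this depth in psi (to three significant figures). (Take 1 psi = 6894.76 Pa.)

4320 psi

Overburden (lithostatic) stress σ_v:
siltstone: 2320 kg/m³ × 9.8 m/s² × 5040 m = 1.146×10^8 Pa = 114.6 MPa
Pore pressure P_p = λ·σ_v = 0.74 × 114.6 MPa = 84.80 MPa
Effective stress σ' = σ_v − P_p = 114.6 − 84.80 = 29.793 MPa = 4321.1 psi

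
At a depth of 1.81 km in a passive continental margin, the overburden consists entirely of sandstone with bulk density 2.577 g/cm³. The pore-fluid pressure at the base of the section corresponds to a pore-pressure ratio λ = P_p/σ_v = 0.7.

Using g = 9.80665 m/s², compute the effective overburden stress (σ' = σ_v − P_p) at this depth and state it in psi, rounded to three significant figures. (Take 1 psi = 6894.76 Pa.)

1990 psi

Overburden (lithostatic) stress σ_v:
sandstone: 2577 kg/m³ × 9.80665 m/s² × 1810 m = 4.574×10^7 Pa = 45.74 MPa
Pore pressure P_p = λ·σ_v = 0.7 × 45.74 MPa = 32.02 MPa
Effective stress σ' = σ_v − P_p = 45.74 − 32.02 = 13.723 MPa = 1990.3 psi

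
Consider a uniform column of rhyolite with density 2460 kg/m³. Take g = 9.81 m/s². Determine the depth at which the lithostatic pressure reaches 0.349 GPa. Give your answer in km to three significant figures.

14.5 km

h = P/(ρg) = 0.349 GPa / (2460 kg/m³ × 9.81 m/s²) = 3.490×10^8 Pa / 24133 Pa/m = 14462 m
= 14.462 km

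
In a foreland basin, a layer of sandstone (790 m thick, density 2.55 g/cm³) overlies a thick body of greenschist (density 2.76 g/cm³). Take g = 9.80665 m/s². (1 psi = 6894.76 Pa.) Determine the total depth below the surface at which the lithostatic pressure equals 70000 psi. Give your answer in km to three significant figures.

Pressure at base of upper layers: 2550×9.80665×790 = 1.976×10^7 Pa = 2865 psi
Remaining pressure to be supplied by greenschist: 4.826×10^8 − 1.976×10^7 = 4.629×10^8 Pa
Additional depth in greenschist = 4.629×10^8 Pa / (2760 kg/m³ × 9.80665 m/s²) = 17102 m
Total depth = 790 m + 17102 m = 17892 m
= 17.892 km

17.9 km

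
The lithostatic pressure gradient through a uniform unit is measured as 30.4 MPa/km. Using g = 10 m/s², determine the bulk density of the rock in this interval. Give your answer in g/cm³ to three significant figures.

ρ = (dP/dz)/g = 30.4 MPa/km / 10 m/s² = 30400 Pa/m / 10 m/s² = 3040.0 kg/m³
= 3.040 g/cm³

3.04 g/cm³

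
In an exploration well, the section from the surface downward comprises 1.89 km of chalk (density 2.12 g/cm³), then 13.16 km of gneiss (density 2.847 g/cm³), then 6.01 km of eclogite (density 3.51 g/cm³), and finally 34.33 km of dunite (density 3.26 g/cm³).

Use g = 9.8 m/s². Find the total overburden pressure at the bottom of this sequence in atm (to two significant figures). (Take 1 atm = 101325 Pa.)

17000 atm

chalk: 2120 kg/m³ × 9.8 m/s² × 1890 m = 3.927×10^7 Pa = 387.5 atm
gneiss: 2847 kg/m³ × 9.8 m/s² × 13160 m = 3.672×10^8 Pa = 3624 atm
eclogite: 3510 kg/m³ × 9.8 m/s² × 6010 m = 2.067×10^8 Pa = 2040 atm
dunite: 3260 kg/m³ × 9.8 m/s² × 34330 m = 1.097×10^9 Pa = 10824 atm
Total = 387.5 + 3624 + 2040 + 10824 = 16876 atm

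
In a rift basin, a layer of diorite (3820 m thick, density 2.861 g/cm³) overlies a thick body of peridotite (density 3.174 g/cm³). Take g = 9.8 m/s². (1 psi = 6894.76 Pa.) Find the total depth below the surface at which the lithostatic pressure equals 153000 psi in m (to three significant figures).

34300 m

Pressure at base of upper layers: 2861×9.8×3820 = 1.071×10^8 Pa = 15534 psi
Remaining pressure to be supplied by peridotite: 1.055×10^9 − 1.071×10^8 = 9.478×10^8 Pa
Additional depth in peridotite = 9.478×10^8 Pa / (3174 kg/m³ × 9.8 m/s²) = 30471 m
Total depth = 3820 m + 30471 m = 34291 m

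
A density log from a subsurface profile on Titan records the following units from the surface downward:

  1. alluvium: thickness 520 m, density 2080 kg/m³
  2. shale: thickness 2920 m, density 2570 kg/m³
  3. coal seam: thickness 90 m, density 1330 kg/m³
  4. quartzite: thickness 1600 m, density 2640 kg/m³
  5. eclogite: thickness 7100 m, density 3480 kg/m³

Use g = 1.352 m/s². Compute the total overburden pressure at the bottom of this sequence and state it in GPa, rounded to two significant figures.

0.051 GPa

alluvium: 2080 kg/m³ × 1.352 m/s² × 520 m = 1.462×10^6 Pa = 1.462×10^-3 GPa
shale: 2570 kg/m³ × 1.352 m/s² × 2920 m = 1.015×10^7 Pa = 0.01015 GPa
coal seam: 1330 kg/m³ × 1.352 m/s² × 90 m = 1.618×10^5 Pa = 1.618×10^-4 GPa
quartzite: 2640 kg/m³ × 1.352 m/s² × 1600 m = 5.711×10^6 Pa = 5.711×10^-3 GPa
eclogite: 3480 kg/m³ × 1.352 m/s² × 7100 m = 3.341×10^7 Pa = 0.03341 GPa
Total = 1.462×10^-3 + 0.01015 + 1.618×10^-4 + 5.711×10^-3 + 0.03341 = 0.050886 GPa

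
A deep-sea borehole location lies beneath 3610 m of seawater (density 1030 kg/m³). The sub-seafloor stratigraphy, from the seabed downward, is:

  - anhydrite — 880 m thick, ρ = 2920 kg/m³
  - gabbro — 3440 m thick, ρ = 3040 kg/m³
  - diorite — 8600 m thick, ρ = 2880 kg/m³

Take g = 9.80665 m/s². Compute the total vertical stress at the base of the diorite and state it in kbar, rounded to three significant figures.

4.07 kbar

seawater: 1030 kg/m³ × 9.80665 m/s² × 3610 m = 3.646×10^7 Pa = 0.3646 kbar
anhydrite: 2920 kg/m³ × 9.80665 m/s² × 880 m = 2.520×10^7 Pa = 0.2520 kbar
gabbro: 3040 kg/m³ × 9.80665 m/s² × 3440 m = 1.026×10^8 Pa = 1.026 kbar
diorite: 2880 kg/m³ × 9.80665 m/s² × 8600 m = 2.429×10^8 Pa = 2.429 kbar
Total = 0.3646 + 0.2520 + 1.026 + 2.429 = 4.0711 kbar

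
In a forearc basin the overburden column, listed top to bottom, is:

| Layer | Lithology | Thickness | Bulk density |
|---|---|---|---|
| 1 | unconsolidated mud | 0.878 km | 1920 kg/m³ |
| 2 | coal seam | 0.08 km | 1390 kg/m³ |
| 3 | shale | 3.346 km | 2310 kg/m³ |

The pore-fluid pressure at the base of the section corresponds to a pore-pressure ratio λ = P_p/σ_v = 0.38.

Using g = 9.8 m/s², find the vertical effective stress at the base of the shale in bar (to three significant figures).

579 bar

Overburden (lithostatic) stress σ_v:
unconsolidated mud: 1920 kg/m³ × 9.8 m/s² × 878 m = 1.652×10^7 Pa = 16.52 MPa
coal seam: 1390 kg/m³ × 9.8 m/s² × 80 m = 1.090×10^6 Pa = 1.090 MPa
shale: 2310 kg/m³ × 9.8 m/s² × 3346 m = 7.575×10^7 Pa = 75.75 MPa
Total = 16.52 + 1.090 + 75.75 = 93.357 MPa
Pore pressure P_p = λ·σ_v = 0.38 × 93.36 MPa = 35.48 MPa
Effective stress σ' = σ_v − P_p = 93.36 − 35.48 = 57.881 MPa = 578.81 bar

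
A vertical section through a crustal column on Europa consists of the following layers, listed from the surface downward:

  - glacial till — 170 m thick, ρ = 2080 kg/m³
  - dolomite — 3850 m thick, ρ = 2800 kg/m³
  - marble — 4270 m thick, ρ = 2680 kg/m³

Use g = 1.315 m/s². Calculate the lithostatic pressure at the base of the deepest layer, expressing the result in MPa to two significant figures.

30 MPa

glacial till: 2080 kg/m³ × 1.315 m/s² × 170 m = 4.650×10^5 Pa = 0.4650 MPa
dolomite: 2800 kg/m³ × 1.315 m/s² × 3850 m = 1.418×10^7 Pa = 14.18 MPa
marble: 2680 kg/m³ × 1.315 m/s² × 4270 m = 1.505×10^7 Pa = 15.05 MPa
Total = 0.4650 + 14.18 + 15.05 = 29.689 MPa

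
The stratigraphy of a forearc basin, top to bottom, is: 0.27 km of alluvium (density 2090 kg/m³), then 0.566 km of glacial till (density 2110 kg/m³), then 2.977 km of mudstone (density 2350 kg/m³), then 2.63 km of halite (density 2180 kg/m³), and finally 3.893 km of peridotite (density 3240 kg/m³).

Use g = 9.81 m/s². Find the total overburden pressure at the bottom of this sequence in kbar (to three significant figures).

2.66 kbar

alluvium: 2090 kg/m³ × 9.81 m/s² × 270 m = 5.536×10^6 Pa = 0.05536 kbar
glacial till: 2110 kg/m³ × 9.81 m/s² × 566 m = 1.172×10^7 Pa = 0.1172 kbar
mudstone: 2350 kg/m³ × 9.81 m/s² × 2977 m = 6.863×10^7 Pa = 0.6863 kbar
halite: 2180 kg/m³ × 9.81 m/s² × 2630 m = 5.624×10^7 Pa = 0.5624 kbar
peridotite: 3240 kg/m³ × 9.81 m/s² × 3893 m = 1.237×10^8 Pa = 1.237 kbar
Total = 0.05536 + 0.1172 + 0.6863 + 0.5624 + 1.237 = 2.6586 kbar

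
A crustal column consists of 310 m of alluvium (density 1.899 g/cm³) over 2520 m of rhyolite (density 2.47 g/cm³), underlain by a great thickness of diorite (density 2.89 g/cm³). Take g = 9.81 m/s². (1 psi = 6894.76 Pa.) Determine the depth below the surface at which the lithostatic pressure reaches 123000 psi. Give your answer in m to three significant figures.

30400 m

Pressure at base of upper layers: 1899×9.81×310 + 2470×9.81×2520 = 6.684×10^7 Pa = 9694 psi
Remaining pressure to be supplied by diorite: 8.481×10^8 − 6.684×10^7 = 7.812×10^8 Pa
Additional depth in diorite = 7.812×10^8 Pa / (2890 kg/m³ × 9.81 m/s²) = 27555 m
Total depth = 2830 m + 27555 m = 30385 m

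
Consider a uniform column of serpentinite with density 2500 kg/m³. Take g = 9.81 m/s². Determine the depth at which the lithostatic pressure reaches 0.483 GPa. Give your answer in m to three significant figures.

h = P/(ρg) = 0.483 GPa / (2500 kg/m³ × 9.81 m/s²) = 4.830×10^8 Pa / 24525 Pa/m = 19694 m

19700 m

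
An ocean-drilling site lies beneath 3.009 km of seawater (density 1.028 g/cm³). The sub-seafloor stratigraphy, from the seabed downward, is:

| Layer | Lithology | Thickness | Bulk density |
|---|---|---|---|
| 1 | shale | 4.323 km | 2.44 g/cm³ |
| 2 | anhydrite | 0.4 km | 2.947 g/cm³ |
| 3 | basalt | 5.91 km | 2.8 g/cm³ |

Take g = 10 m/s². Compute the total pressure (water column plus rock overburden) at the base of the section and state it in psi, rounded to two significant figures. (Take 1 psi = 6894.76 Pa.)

45000 psi

seawater: 1028 kg/m³ × 10 m/s² × 3009 m = 3.093×10^7 Pa = 4486 psi
shale: 2440 kg/m³ × 10 m/s² × 4323 m = 1.055×10^8 Pa = 15299 psi
anhydrite: 2947 kg/m³ × 10 m/s² × 400 m = 1.179×10^7 Pa = 1710 psi
basalt: 2800 kg/m³ × 10 m/s² × 5910 m = 1.655×10^8 Pa = 24001 psi
Total = 4486 + 15299 + 1710 + 24001 = 45496 psi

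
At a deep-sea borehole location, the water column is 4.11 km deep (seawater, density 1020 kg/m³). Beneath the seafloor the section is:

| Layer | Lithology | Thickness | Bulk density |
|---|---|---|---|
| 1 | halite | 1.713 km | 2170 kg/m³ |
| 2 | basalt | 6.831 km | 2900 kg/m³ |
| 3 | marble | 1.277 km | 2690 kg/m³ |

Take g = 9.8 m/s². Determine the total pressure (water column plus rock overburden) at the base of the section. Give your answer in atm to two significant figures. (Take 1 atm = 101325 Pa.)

3000 atm

seawater: 1020 kg/m³ × 9.8 m/s² × 4110 m = 4.108×10^7 Pa = 405.5 atm
halite: 2170 kg/m³ × 9.8 m/s² × 1713 m = 3.643×10^7 Pa = 359.5 atm
basalt: 2900 kg/m³ × 9.8 m/s² × 6831 m = 1.941×10^8 Pa = 1916 atm
marble: 2690 kg/m³ × 9.8 m/s² × 1277 m = 3.366×10^7 Pa = 332.2 atm
Total = 405.5 + 359.5 + 1916 + 332.2 = 3013.2 atm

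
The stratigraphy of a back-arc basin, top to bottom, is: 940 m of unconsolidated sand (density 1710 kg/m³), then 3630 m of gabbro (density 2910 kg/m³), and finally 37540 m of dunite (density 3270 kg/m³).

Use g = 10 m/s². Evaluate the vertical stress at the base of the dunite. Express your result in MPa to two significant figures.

unconsolidated sand: 1710 kg/m³ × 10 m/s² × 940 m = 1.607×10^7 Pa = 16.07 MPa
gabbro: 2910 kg/m³ × 10 m/s² × 3630 m = 1.056×10^8 Pa = 105.6 MPa
dunite: 3270 kg/m³ × 10 m/s² × 37540 m = 1.228×10^9 Pa = 1228 MPa
Total = 16.07 + 105.6 + 1228 = 1349.3 MPa

1300 MPa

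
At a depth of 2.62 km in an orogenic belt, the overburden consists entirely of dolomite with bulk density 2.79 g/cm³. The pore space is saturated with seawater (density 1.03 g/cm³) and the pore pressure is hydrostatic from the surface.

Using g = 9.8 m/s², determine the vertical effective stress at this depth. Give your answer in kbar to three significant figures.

0.452 kbar

Overburden (lithostatic) stress σ_v:
dolomite: 2790 kg/m³ × 9.8 m/s² × 2620 m = 7.164×10^7 Pa = 71.64 MPa
Pore pressure P_p = 1030 kg/m³ × 9.8 m/s² × 2620 m = 2.645×10^7 Pa = 26.45 MPa
Effective stress σ' = σ_v − P_p = 71.64 − 26.45 = 45.190 MPa = 0.45190 kbar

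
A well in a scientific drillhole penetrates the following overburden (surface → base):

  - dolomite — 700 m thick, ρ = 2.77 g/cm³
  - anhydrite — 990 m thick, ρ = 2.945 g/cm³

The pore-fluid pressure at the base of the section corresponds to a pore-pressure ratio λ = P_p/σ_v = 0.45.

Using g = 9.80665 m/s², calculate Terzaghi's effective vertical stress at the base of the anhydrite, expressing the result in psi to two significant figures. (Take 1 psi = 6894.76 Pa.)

3800 psi

Overburden (lithostatic) stress σ_v:
dolomite: 2770 kg/m³ × 9.80665 m/s² × 700 m = 1.902×10^7 Pa = 19.02 MPa
anhydrite: 2945 kg/m³ × 9.80665 m/s² × 990 m = 2.859×10^7 Pa = 28.59 MPa
Total = 19.02 + 28.59 = 47.607 MPa
Pore pressure P_p = λ·σ_v = 0.45 × 47.61 MPa = 21.42 MPa
Effective stress σ' = σ_v − P_p = 47.61 − 21.42 = 26.184 MPa = 3797.6 psi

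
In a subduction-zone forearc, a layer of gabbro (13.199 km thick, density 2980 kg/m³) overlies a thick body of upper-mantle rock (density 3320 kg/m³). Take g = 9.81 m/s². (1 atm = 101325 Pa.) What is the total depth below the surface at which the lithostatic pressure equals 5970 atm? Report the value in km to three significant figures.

Pressure at base of upper layers: 2980×9.81×13199 = 3.859×10^8 Pa = 3808 atm
Remaining pressure to be supplied by upper-mantle rock: 6.049×10^8 − 3.859×10^8 = 2.191×10^8 Pa
Additional depth in upper-mantle rock = 2.191×10^8 Pa / (3320 kg/m³ × 9.81 m/s²) = 6725.8 m
Total depth = 13199 m + 6725.8 m = 19925 m
= 19.925 km

19.9 km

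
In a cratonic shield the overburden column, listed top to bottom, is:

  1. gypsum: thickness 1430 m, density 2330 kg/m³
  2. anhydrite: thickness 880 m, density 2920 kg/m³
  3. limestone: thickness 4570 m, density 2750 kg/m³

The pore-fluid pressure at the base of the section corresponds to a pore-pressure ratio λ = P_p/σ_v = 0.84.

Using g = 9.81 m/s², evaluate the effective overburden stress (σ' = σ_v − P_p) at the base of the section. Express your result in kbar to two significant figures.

0.29 kbar

Overburden (lithostatic) stress σ_v:
gypsum: 2330 kg/m³ × 9.81 m/s² × 1430 m = 3.269×10^7 Pa = 32.69 MPa
anhydrite: 2920 kg/m³ × 9.81 m/s² × 880 m = 2.521×10^7 Pa = 25.21 MPa
limestone: 2750 kg/m³ × 9.81 m/s² × 4570 m = 1.233×10^8 Pa = 123.3 MPa
Total = 32.69 + 25.21 + 123.3 = 181.18 MPa
Pore pressure P_p = λ·σ_v = 0.84 × 181.2 MPa = 152.2 MPa
Effective stress σ' = σ_v − P_p = 181.2 − 152.2 = 28.989 MPa = 0.28989 kbar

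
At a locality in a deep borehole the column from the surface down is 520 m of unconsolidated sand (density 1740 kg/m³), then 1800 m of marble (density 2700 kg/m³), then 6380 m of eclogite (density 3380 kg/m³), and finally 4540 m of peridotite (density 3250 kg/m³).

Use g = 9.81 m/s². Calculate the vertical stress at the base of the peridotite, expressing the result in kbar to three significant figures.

4.13 kbar

unconsolidated sand: 1740 kg/m³ × 9.81 m/s² × 520 m = 8.876×10^6 Pa = 0.08876 kbar
marble: 2700 kg/m³ × 9.81 m/s² × 1800 m = 4.768×10^7 Pa = 0.4768 kbar
eclogite: 3380 kg/m³ × 9.81 m/s² × 6380 m = 2.115×10^8 Pa = 2.115 kbar
peridotite: 3250 kg/m³ × 9.81 m/s² × 4540 m = 1.447×10^8 Pa = 1.447 kbar
Total = 0.08876 + 0.4768 + 2.115 + 1.447 = 4.1285 kbar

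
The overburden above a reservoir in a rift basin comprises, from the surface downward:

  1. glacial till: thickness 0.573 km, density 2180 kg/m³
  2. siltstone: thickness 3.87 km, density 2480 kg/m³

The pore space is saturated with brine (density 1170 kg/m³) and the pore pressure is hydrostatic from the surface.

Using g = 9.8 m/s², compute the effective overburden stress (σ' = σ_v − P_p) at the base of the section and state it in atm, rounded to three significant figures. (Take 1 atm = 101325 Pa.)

546 atm

Overburden (lithostatic) stress σ_v:
glacial till: 2180 kg/m³ × 9.8 m/s² × 573 m = 1.224×10^7 Pa = 12.24 MPa
siltstone: 2480 kg/m³ × 9.8 m/s² × 3870 m = 9.406×10^7 Pa = 94.06 MPa
Total = 12.24 + 94.06 = 106.30 MPa
Pore pressure P_p = 1170 kg/m³ × 9.8 m/s² × 4443 m = 5.094×10^7 Pa = 50.94 MPa
Effective stress σ' = σ_v − P_p = 106.3 − 50.94 = 55.355 MPa = 546.31 atm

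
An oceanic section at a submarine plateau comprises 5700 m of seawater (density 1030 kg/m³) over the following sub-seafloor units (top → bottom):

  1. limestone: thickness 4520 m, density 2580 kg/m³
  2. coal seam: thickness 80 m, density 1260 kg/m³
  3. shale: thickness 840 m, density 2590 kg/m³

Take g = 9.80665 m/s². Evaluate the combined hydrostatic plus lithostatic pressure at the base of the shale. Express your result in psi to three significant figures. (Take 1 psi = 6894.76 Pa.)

seawater: 1030 kg/m³ × 9.80665 m/s² × 5700 m = 5.757×10^7 Pa = 8351 psi
limestone: 2580 kg/m³ × 9.80665 m/s² × 4520 m = 1.144×10^8 Pa = 16587 psi
coal seam: 1260 kg/m³ × 9.80665 m/s² × 80 m = 9.885×10^5 Pa = 143.4 psi
shale: 2590 kg/m³ × 9.80665 m/s² × 840 m = 2.134×10^7 Pa = 3094 psi
Total = 8351 + 16587 + 143.4 + 3094 = 28175 psi

28200 psi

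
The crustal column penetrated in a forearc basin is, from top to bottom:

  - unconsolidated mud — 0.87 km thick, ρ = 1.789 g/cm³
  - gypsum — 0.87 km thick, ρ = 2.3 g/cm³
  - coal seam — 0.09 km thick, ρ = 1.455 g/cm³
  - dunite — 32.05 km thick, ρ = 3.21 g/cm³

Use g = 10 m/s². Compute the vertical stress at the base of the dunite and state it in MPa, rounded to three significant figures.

unconsolidated mud: 1789 kg/m³ × 10 m/s² × 870 m = 1.556×10^7 Pa = 15.56 MPa
gypsum: 2300 kg/m³ × 10 m/s² × 870 m = 2.001×10^7 Pa = 20.01 MPa
coal seam: 1455 kg/m³ × 10 m/s² × 90 m = 1.310×10^6 Pa = 1.310 MPa
dunite: 3210 kg/m³ × 10 m/s² × 32050 m = 1.029×10^9 Pa = 1029 MPa
Total = 15.56 + 20.01 + 1.310 + 1029 = 1065.7 MPa

1070 MPa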